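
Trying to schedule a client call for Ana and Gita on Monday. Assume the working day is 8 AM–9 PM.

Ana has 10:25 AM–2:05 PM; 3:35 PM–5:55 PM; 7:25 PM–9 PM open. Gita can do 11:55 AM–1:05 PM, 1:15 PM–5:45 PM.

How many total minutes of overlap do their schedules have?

Ana ∩ Gita: 11:55-13:05, 13:15-14:05, 15:35-17:45.
Summing the common windows: 70 + 50 + 130 = 250 minutes.

250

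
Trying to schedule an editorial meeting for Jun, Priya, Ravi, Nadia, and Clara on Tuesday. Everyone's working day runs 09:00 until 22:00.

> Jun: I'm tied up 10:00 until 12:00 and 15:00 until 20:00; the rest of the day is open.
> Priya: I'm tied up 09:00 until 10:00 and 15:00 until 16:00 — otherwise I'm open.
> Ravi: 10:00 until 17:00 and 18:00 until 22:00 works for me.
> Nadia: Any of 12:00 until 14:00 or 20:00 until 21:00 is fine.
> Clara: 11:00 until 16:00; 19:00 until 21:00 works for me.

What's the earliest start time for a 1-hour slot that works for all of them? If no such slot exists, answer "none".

12:00

Jun free: 09:00-10:00, 12:00-15:00, 20:00-22:00 (invert busy blocks within the working day).
Priya free: 10:00-15:00, 16:00-22:00 (invert busy blocks within the working day).
Ravi free: 10:00-17:00, 18:00-22:00.
Nadia free: 12:00-14:00, 20:00-21:00.
Clara free: 11:00-16:00, 19:00-21:00.
Jun ∩ Priya: 12:00-15:00, 20:00-22:00.
Jun ∩ Priya ∩ Ravi: 12:00-15:00, 20:00-22:00.
Jun ∩ Priya ∩ Ravi ∩ Nadia: 12:00-14:00, 20:00-21:00.
Jun ∩ Priya ∩ Ravi ∩ Nadia ∩ Clara: 12:00-14:00, 20:00-21:00.
Those are the intersection windows.
The first common window of at least 60 minutes is 12:00-14:00, so the earliest start is 12:00.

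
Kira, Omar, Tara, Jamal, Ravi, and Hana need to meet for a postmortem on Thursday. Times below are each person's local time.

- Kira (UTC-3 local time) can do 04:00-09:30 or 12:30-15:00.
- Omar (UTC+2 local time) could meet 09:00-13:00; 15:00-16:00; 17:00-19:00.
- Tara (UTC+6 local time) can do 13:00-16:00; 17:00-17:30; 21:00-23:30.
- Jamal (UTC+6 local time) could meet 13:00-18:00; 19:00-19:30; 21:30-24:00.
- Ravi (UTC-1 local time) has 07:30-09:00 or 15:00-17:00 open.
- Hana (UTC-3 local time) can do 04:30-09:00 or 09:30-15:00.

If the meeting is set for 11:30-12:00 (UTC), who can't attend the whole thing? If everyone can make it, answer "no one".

Omar, Ravi, Tara

Kira in UTC: 07:00-12:30, 15:30-18:00 (add 3h to convert from UTC-3).
Omar in UTC: 07:00-11:00, 13:00-14:00, 15:00-17:00 (subtract 2h to convert from UTC+2).
Tara in UTC: 07:00-10:00, 11:00-11:30, 15:00-17:30 (subtract 6h to convert from UTC+6).
Jamal in UTC: 07:00-12:00, 13:00-13:30, 15:30-18:00 (subtract 6h to convert from UTC+6).
Ravi in UTC: 08:30-10:00, 16:00-18:00 (add 1h to convert from UTC-1).
Hana in UTC: 07:30-12:00, 12:30-18:00 (add 3h to convert from UTC-3).
Kira: free for 11:30-12:00. Omar: not fully free for 11:30-12:00. Tara: not fully free for 11:30-12:00. Jamal: free for 11:30-12:00. Ravi: not fully free for 11:30-12:00. Hana: free for 11:30-12:00.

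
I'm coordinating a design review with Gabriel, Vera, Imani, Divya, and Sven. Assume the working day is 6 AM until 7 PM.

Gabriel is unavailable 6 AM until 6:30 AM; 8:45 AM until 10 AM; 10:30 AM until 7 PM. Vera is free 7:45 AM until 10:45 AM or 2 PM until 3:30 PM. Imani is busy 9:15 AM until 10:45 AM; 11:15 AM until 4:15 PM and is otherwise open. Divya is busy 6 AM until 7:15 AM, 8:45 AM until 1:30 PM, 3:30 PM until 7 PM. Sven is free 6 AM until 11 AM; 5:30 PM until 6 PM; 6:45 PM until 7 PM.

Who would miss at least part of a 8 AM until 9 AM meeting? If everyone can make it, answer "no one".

Divya, Gabriel

Gabriel free: 06:30-08:45, 10:00-10:30 (invert busy blocks within the working day).
Vera free: 07:45-10:45, 14:00-15:30.
Imani free: 06:00-09:15, 10:45-11:15, 16:15-19:00 (invert busy blocks within the working day).
Divya free: 07:15-08:45, 13:30-15:30 (invert busy blocks within the working day).
Sven free: 06:00-11:00, 17:30-18:00, 18:45-19:00.
Gabriel: not fully free for 08:00-09:00. Vera: free for 08:00-09:00. Imani: free for 08:00-09:00. Divya: not fully free for 08:00-09:00. Sven: free for 08:00-09:00.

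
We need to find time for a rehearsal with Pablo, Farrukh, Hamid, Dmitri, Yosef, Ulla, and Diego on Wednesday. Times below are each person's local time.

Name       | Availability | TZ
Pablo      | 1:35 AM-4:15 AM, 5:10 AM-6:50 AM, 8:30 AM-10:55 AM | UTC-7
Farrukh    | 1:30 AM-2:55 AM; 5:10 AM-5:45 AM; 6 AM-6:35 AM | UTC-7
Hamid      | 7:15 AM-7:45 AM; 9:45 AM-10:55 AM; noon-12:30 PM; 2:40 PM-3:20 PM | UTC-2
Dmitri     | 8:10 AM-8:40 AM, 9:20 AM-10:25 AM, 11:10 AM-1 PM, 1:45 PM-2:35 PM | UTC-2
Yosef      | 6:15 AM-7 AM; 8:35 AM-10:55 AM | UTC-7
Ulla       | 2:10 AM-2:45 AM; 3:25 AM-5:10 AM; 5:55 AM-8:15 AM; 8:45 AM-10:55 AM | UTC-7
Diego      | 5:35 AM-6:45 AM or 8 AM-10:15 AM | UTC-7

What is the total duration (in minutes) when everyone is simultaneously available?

0

Pablo in UTC: 08:35-11:15, 12:10-13:50, 15:30-17:55 (add 7h to convert from UTC-7).
Farrukh in UTC: 08:30-09:55, 12:10-12:45, 13:00-13:35 (add 7h to convert from UTC-7).
Hamid in UTC: 09:15-09:45, 11:45-12:55, 14:00-14:30, 16:40-17:20 (add 2h to convert from UTC-2).
Dmitri in UTC: 10:10-10:40, 11:20-12:25, 13:10-15:00, 15:45-16:35 (add 2h to convert from UTC-2).
Yosef in UTC: 13:15-14:00, 15:35-17:55 (add 7h to convert from UTC-7).
Ulla in UTC: 09:10-09:45, 10:25-12:10, 12:55-15:15, 15:45-17:55 (add 7h to convert from UTC-7).
Diego in UTC: 12:35-13:45, 15:00-17:15 (add 7h to convert from UTC-7).
Pablo ∩ Farrukh: 08:35-09:55, 12:10-12:45, 13:00-13:35.
Pablo ∩ Farrukh ∩ Hamid: 09:15-09:45, 12:10-12:45.
Pablo ∩ Farrukh ∩ Hamid ∩ Dmitri: 12:10-12:25.
Pablo ∩ Farrukh ∩ Hamid ∩ Dmitri ∩ Yosef: ∅.
Pablo ∩ Farrukh ∩ Hamid ∩ Dmitri ∩ Yosef ∩ Ulla: ∅.
Pablo ∩ Farrukh ∩ Hamid ∩ Dmitri ∩ Yosef ∩ Ulla ∩ Diego: ∅.
There is no time when everyone is free.
There is no common window, so the total is 0 minutes.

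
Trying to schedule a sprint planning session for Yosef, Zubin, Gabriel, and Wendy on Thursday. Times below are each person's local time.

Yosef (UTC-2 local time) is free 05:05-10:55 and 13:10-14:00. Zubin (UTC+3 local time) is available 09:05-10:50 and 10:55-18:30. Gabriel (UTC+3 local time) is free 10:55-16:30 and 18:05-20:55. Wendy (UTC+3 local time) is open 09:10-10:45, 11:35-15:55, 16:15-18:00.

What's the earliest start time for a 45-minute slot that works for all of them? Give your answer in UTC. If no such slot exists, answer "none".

08:35

Yosef in UTC: 07:05-12:55, 15:10-16:00 (add 2h to convert from UTC-2).
Zubin in UTC: 06:05-07:50, 07:55-15:30 (subtract 3h to convert from UTC+3).
Gabriel in UTC: 07:55-13:30, 15:05-17:55 (subtract 3h to convert from UTC+3).
Wendy in UTC: 06:10-07:45, 08:35-12:55, 13:15-15:00 (subtract 3h to convert from UTC+3).
Yosef ∩ Zubin: 07:05-07:50, 07:55-12:55, 15:10-15:30.
Yosef ∩ Zubin ∩ Gabriel: 07:55-12:55, 15:10-15:30.
Yosef ∩ Zubin ∩ Gabriel ∩ Wendy: 08:35-12:55.
The first common window of at least 45 minutes is 08:35-12:55, so the earliest start is 08:35.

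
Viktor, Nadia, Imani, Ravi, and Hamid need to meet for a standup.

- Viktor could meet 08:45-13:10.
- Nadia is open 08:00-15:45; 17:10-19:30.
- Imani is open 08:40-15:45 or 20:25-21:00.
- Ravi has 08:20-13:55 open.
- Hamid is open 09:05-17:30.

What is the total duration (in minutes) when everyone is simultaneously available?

Viktor ∩ Nadia: 08:45-13:10.
Viktor ∩ Nadia ∩ Imani: 08:45-13:10.
Viktor ∩ Nadia ∩ Imani ∩ Ravi: 08:45-13:10.
Viktor ∩ Nadia ∩ Imani ∩ Ravi ∩ Hamid: 09:05-13:10.
So the common availability across everyone is 09:05-13:10.
That's a single block of 245 minutes.

245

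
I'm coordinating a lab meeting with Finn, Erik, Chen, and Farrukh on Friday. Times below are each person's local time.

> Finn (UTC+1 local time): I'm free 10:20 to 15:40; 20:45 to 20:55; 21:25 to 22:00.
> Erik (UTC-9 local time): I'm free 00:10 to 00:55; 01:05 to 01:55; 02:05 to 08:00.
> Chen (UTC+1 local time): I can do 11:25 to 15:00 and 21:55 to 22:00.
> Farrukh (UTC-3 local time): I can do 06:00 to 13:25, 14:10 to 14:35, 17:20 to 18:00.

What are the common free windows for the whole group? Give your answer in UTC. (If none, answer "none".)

10:25-10:55, 11:05-14:00

Finn in UTC: 09:20-14:40, 19:45-19:55, 20:25-21:00 (subtract 1h to convert from UTC+1).
Erik in UTC: 09:10-09:55, 10:05-10:55, 11:05-17:00 (add 9h to convert from UTC-9).
Chen in UTC: 10:25-14:00, 20:55-21:00 (subtract 1h to convert from UTC+1).
Farrukh in UTC: 09:00-16:25, 17:10-17:35, 20:20-21:00 (add 3h to convert from UTC-3).
Finn ∩ Erik: 09:20-09:55, 10:05-10:55, 11:05-14:40.
Finn ∩ Erik ∩ Chen: 10:25-10:55, 11:05-14:00.
Finn ∩ Erik ∩ Chen ∩ Farrukh: 10:25-10:55, 11:05-14:00.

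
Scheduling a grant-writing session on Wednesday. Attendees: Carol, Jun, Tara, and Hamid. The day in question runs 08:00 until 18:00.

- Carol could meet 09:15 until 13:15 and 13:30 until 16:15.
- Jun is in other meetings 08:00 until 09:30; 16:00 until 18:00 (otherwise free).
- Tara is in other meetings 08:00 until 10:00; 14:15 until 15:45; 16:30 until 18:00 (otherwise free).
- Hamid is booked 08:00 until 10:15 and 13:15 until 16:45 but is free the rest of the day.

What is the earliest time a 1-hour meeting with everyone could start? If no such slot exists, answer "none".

Carol free: 09:15-13:15, 13:30-16:15.
Jun free: 09:30-16:00 (invert busy blocks within the working day).
Tara free: 10:00-14:15, 15:45-16:30 (invert busy blocks within the working day).
Hamid free: 10:15-13:15, 16:45-18:00 (invert busy blocks within the working day).
Carol ∩ Jun: 09:30-13:15, 13:30-16:00.
Carol ∩ Jun ∩ Tara: 10:00-13:15, 13:30-14:15, 15:45-16:00.
Carol ∩ Jun ∩ Tara ∩ Hamid: 10:15-13:15.
Those are the intersection windows.
The first common window of at least 60 minutes is 10:15-13:15, so the earliest start is 10:15.

10:15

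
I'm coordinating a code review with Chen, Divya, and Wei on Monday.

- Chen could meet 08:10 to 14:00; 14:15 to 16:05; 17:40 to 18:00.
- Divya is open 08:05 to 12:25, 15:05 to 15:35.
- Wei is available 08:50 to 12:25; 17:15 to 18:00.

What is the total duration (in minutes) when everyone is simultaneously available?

Chen ∩ Divya: 08:10-12:25, 15:05-15:35.
Chen ∩ Divya ∩ Wei: 08:50-12:25.
Those are the intersection windows.
That's a single block of 215 minutes.

215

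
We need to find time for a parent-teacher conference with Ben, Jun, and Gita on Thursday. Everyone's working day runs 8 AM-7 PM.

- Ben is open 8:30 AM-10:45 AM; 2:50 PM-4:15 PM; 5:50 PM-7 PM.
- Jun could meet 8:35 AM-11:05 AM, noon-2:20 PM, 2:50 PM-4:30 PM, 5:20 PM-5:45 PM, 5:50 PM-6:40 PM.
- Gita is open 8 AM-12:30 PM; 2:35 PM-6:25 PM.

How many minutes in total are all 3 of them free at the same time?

250

Ben ∩ Jun: 08:35-10:45, 14:50-16:15, 17:50-18:40.
Ben ∩ Jun ∩ Gita: 08:35-10:45, 14:50-16:15, 17:50-18:25.
Summing the common windows: 130 + 85 + 35 = 250 minutes.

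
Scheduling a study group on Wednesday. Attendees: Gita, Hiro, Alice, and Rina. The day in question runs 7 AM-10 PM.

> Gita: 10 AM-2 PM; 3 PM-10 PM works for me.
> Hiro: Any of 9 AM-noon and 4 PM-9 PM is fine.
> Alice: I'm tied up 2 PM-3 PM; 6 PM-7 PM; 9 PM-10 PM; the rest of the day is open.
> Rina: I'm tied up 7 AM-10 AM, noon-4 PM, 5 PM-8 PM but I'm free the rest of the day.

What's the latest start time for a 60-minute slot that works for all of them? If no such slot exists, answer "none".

20:00

Gita free: 10:00-14:00, 15:00-22:00.
Hiro free: 09:00-12:00, 16:00-21:00.
Alice free: 07:00-14:00, 15:00-18:00, 19:00-21:00 (invert busy blocks within the working day).
Rina free: 10:00-12:00, 16:00-17:00, 20:00-22:00 (invert busy blocks within the working day).
Gita ∩ Hiro: 10:00-12:00, 16:00-21:00.
Gita ∩ Hiro ∩ Alice: 10:00-12:00, 16:00-18:00, 19:00-21:00.
Gita ∩ Hiro ∩ Alice ∩ Rina: 10:00-12:00, 16:00-17:00, 20:00-21:00.
So the common availability across everyone is 10:00-12:00, 16:00-17:00, 20:00-21:00.
The last common window of at least 60 minutes is 20:00-21:00; a 60-minute meeting can start as late as 20:00 and still end by 21:00.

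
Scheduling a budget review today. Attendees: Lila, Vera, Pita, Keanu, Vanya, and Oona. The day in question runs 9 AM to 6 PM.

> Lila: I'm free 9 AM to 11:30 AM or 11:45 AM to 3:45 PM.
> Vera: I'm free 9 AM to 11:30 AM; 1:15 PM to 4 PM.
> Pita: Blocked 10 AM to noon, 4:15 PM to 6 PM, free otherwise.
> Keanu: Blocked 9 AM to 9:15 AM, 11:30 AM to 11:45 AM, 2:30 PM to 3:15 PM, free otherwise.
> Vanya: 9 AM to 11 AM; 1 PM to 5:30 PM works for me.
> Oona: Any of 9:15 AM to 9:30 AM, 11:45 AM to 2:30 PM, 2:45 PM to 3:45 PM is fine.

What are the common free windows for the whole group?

09:15-09:30, 13:15-14:30, 15:15-15:45

Lila free: 09:00-11:30, 11:45-15:45.
Vera free: 09:00-11:30, 13:15-16:00.
Pita free: 09:00-10:00, 12:00-16:15 (invert busy blocks within the working day).
Keanu free: 09:15-11:30, 11:45-14:30, 15:15-18:00 (invert busy blocks within the working day).
Vanya free: 09:00-11:00, 13:00-17:30.
Oona free: 09:15-09:30, 11:45-14:30, 14:45-15:45.
Lila ∩ Vera: 09:00-11:30, 13:15-15:45.
Lila ∩ Vera ∩ Pita: 09:00-10:00, 13:15-15:45.
Lila ∩ Vera ∩ Pita ∩ Keanu: 09:15-10:00, 13:15-14:30, 15:15-15:45.
Lila ∩ Vera ∩ Pita ∩ Keanu ∩ Vanya: 09:15-10:00, 13:15-14:30, 15:15-15:45.
Lila ∩ Vera ∩ Pita ∩ Keanu ∩ Vanya ∩ Oona: 09:15-09:30, 13:15-14:30, 15:15-15:45.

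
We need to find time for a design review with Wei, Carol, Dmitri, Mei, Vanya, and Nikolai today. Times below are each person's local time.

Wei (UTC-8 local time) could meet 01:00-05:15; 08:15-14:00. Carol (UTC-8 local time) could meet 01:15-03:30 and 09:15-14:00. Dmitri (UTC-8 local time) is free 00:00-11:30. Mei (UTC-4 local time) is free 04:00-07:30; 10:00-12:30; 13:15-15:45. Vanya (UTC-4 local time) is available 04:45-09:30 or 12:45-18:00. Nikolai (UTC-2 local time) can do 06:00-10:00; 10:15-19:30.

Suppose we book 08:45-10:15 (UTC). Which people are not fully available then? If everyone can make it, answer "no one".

Wei in UTC: 09:00-13:15, 16:15-22:00 (add 8h to convert from UTC-8).
Carol in UTC: 09:15-11:30, 17:15-22:00 (add 8h to convert from UTC-8).
Dmitri in UTC: 08:00-19:30 (add 8h to convert from UTC-8).
Mei in UTC: 08:00-11:30, 14:00-16:30, 17:15-19:45 (add 4h to convert from UTC-4).
Vanya in UTC: 08:45-13:30, 16:45-22:00 (add 4h to convert from UTC-4).
Nikolai in UTC: 08:00-12:00, 12:15-21:30 (add 2h to convert from UTC-2).
Wei: not fully free for 08:45-10:15. Carol: not fully free for 08:45-10:15. Dmitri: free for 08:45-10:15. Mei: free for 08:45-10:15. Vanya: free for 08:45-10:15. Nikolai: free for 08:45-10:15.

Carol, Wei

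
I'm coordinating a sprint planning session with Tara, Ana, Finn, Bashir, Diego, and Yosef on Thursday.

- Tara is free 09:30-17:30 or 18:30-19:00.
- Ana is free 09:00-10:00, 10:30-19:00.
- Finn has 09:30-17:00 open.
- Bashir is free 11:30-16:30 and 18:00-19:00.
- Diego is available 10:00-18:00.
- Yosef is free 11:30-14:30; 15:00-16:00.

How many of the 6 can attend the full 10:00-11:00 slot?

Tara, Finn, and Diego can make the full 10:00-11:00 slot — that's 3.

3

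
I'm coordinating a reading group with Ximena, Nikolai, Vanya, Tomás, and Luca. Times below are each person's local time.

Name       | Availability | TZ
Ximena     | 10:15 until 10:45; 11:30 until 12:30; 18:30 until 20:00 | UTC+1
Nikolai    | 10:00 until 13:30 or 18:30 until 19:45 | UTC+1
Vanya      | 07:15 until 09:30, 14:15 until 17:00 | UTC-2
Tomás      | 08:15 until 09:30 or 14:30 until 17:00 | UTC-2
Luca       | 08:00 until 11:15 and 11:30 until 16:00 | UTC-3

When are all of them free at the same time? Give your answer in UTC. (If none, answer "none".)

Ximena in UTC: 09:15-09:45, 10:30-11:30, 17:30-19:00 (subtract 1h to convert from UTC+1).
Nikolai in UTC: 09:00-12:30, 17:30-18:45 (subtract 1h to convert from UTC+1).
Vanya in UTC: 09:15-11:30, 16:15-19:00 (add 2h to convert from UTC-2).
Tomás in UTC: 10:15-11:30, 16:30-19:00 (add 2h to convert from UTC-2).
Luca in UTC: 11:00-14:15, 14:30-19:00 (add 3h to convert from UTC-3).
Ximena ∩ Nikolai: 09:15-09:45, 10:30-11:30, 17:30-18:45.
Ximena ∩ Nikolai ∩ Vanya: 09:15-09:45, 10:30-11:30, 17:30-18:45.
Ximena ∩ Nikolai ∩ Vanya ∩ Tomás: 10:30-11:30, 17:30-18:45.
Ximena ∩ Nikolai ∩ Vanya ∩ Tomás ∩ Luca: 11:00-11:30, 17:30-18:45.

11:00-11:30, 17:30-18:45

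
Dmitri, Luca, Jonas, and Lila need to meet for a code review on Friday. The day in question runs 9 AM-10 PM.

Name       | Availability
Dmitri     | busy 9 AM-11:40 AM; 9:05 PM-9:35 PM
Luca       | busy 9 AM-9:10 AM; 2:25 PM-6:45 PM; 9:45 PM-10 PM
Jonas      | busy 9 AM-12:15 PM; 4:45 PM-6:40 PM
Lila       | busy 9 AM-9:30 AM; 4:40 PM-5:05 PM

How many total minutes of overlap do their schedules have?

280

Dmitri free: 11:40-21:05, 21:35-22:00 (invert busy blocks within the working day).
Luca free: 09:10-14:25, 18:45-21:45 (invert busy blocks within the working day).
Jonas free: 12:15-16:45, 18:40-22:00 (invert busy blocks within the working day).
Lila free: 09:30-16:40, 17:05-22:00 (invert busy blocks within the working day).
Dmitri ∩ Luca: 11:40-14:25, 18:45-21:05, 21:35-21:45.
Dmitri ∩ Luca ∩ Jonas: 12:15-14:25, 18:45-21:05, 21:35-21:45.
Dmitri ∩ Luca ∩ Jonas ∩ Lila: 12:15-14:25, 18:45-21:05, 21:35-21:45.
So the common availability across everyone is 12:15-14:25, 18:45-21:05, 21:35-21:45.
Summing the common windows: 130 + 140 + 10 = 280 minutes.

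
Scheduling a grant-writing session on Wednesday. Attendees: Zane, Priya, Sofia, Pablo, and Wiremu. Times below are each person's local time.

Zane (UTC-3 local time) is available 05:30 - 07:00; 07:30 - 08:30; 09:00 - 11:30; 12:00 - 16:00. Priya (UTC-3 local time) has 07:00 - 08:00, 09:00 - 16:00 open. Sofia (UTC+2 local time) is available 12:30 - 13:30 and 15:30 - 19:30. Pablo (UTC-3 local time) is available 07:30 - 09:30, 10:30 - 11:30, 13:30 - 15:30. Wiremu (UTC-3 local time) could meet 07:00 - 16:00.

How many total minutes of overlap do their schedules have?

150

Zane in UTC: 08:30-10:00, 10:30-11:30, 12:00-14:30, 15:00-19:00 (add 3h to convert from UTC-3).
Priya in UTC: 10:00-11:00, 12:00-19:00 (add 3h to convert from UTC-3).
Sofia in UTC: 10:30-11:30, 13:30-17:30 (subtract 2h to convert from UTC+2).
Pablo in UTC: 10:30-12:30, 13:30-14:30, 16:30-18:30 (add 3h to convert from UTC-3).
Wiremu in UTC: 10:00-19:00 (add 3h to convert from UTC-3).
Zane ∩ Priya: 10:30-11:00, 12:00-14:30, 15:00-19:00.
Zane ∩ Priya ∩ Sofia: 10:30-11:00, 13:30-14:30, 15:00-17:30.
Zane ∩ Priya ∩ Sofia ∩ Pablo: 10:30-11:00, 13:30-14:30, 16:30-17:30.
Zane ∩ Priya ∩ Sofia ∩ Pablo ∩ Wiremu: 10:30-11:00, 13:30-14:30, 16:30-17:30.
Summing the common windows: 30 + 60 + 60 = 150 minutes.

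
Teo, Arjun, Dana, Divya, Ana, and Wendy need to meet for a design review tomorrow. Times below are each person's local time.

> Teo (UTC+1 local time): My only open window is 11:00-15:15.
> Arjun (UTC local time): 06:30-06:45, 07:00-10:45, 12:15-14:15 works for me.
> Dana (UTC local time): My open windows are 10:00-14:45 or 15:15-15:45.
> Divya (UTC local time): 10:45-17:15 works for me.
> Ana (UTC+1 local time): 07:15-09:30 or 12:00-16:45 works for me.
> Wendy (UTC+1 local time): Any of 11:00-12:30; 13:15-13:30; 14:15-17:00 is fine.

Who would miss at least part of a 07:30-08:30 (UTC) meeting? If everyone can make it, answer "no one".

Teo in UTC: 10:00-14:15 (subtract 1h to convert from UTC+1).
Arjun in UTC: 06:30-06:45, 07:00-10:45, 12:15-14:15.
Dana in UTC: 10:00-14:45, 15:15-15:45.
Divya in UTC: 10:45-17:15.
Ana in UTC: 06:15-08:30, 11:00-15:45 (subtract 1h to convert from UTC+1).
Wendy in UTC: 10:00-11:30, 12:15-12:30, 13:15-16:00 (subtract 1h to convert from UTC+1).
Teo: not fully free for 07:30-08:30. Arjun: free for 07:30-08:30. Dana: not fully free for 07:30-08:30. Divya: not fully free for 07:30-08:30. Ana: free for 07:30-08:30. Wendy: not fully free for 07:30-08:30.

Dana, Divya, Teo, Wendy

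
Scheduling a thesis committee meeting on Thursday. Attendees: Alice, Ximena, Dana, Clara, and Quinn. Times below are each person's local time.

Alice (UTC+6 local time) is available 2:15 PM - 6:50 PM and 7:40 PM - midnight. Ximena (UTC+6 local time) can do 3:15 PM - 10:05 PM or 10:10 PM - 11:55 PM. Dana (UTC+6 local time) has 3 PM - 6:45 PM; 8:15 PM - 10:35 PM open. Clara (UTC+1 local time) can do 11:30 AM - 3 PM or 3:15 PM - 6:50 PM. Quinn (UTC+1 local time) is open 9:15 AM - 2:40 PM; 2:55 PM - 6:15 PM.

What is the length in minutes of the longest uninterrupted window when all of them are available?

Alice in UTC: 08:15-12:50, 13:40-18:00 (subtract 6h to convert from UTC+6).
Ximena in UTC: 09:15-16:05, 16:10-17:55 (subtract 6h to convert from UTC+6).
Dana in UTC: 09:00-12:45, 14:15-16:35 (subtract 6h to convert from UTC+6).
Clara in UTC: 10:30-14:00, 14:15-17:50 (subtract 1h to convert from UTC+1).
Quinn in UTC: 08:15-13:40, 13:55-17:15 (subtract 1h to convert from UTC+1).
Alice ∩ Ximena: 09:15-12:50, 13:40-16:05, 16:10-17:55.
Alice ∩ Ximena ∩ Dana: 09:15-12:45, 14:15-16:05, 16:10-16:35.
Alice ∩ Ximena ∩ Dana ∩ Clara: 10:30-12:45, 14:15-16:05, 16:10-16:35.
Alice ∩ Ximena ∩ Dana ∩ Clara ∩ Quinn: 10:30-12:45, 14:15-16:05, 16:10-16:35.
So the common availability across everyone is 10:30-12:45, 14:15-16:05, 16:10-16:35.
The longest is 10:30-12:45 at 135 minutes.

135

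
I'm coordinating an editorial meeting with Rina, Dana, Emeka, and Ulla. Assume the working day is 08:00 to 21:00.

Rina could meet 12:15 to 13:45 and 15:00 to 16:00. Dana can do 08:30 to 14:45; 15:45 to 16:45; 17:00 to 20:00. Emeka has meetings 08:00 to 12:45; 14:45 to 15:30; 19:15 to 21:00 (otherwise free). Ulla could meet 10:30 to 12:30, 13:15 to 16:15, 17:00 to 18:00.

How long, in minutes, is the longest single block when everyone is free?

30

Rina free: 12:15-13:45, 15:00-16:00.
Dana free: 08:30-14:45, 15:45-16:45, 17:00-20:00.
Emeka free: 12:45-14:45, 15:30-19:15 (invert busy blocks within the working day).
Ulla free: 10:30-12:30, 13:15-16:15, 17:00-18:00.
Rina ∩ Dana: 12:15-13:45, 15:45-16:00.
Rina ∩ Dana ∩ Emeka: 12:45-13:45, 15:45-16:00.
Rina ∩ Dana ∩ Emeka ∩ Ulla: 13:15-13:45, 15:45-16:00.
The longest is 13:15-13:45 at 30 minutes.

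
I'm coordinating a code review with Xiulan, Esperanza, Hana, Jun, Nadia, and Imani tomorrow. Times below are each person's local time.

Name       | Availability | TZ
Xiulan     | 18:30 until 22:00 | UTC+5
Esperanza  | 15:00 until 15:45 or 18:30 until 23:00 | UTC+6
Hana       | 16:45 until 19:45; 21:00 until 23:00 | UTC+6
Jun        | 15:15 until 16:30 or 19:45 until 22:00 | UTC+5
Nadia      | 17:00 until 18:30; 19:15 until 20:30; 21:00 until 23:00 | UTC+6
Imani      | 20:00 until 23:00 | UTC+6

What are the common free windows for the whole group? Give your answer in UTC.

15:00-17:00

Xiulan in UTC: 13:30-17:00 (subtract 5h to convert from UTC+5).
Esperanza in UTC: 09:00-09:45, 12:30-17:00 (subtract 6h to convert from UTC+6).
Hana in UTC: 10:45-13:45, 15:00-17:00 (subtract 6h to convert from UTC+6).
Jun in UTC: 10:15-11:30, 14:45-17:00 (subtract 5h to convert from UTC+5).
Nadia in UTC: 11:00-12:30, 13:15-14:30, 15:00-17:00 (subtract 6h to convert from UTC+6).
Imani in UTC: 14:00-17:00 (subtract 6h to convert from UTC+6).
Xiulan ∩ Esperanza: 13:30-17:00.
Xiulan ∩ Esperanza ∩ Hana: 13:30-13:45, 15:00-17:00.
Xiulan ∩ Esperanza ∩ Hana ∩ Jun: 15:00-17:00.
Xiulan ∩ Esperanza ∩ Hana ∩ Jun ∩ Nadia: 15:00-17:00.
Xiulan ∩ Esperanza ∩ Hana ∩ Jun ∩ Nadia ∩ Imani: 15:00-17:00.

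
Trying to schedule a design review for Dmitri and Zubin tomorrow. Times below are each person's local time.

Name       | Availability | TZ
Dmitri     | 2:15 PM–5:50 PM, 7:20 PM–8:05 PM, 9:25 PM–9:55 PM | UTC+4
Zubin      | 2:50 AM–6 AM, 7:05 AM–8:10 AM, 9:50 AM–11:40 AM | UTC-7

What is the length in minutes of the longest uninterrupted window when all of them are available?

165

Dmitri in UTC: 10:15-13:50, 15:20-16:05, 17:25-17:55 (subtract 4h to convert from UTC+4).
Zubin in UTC: 09:50-13:00, 14:05-15:10, 16:50-18:40 (add 7h to convert from UTC-7).
Dmitri ∩ Zubin: 10:15-13:00, 17:25-17:55.
The longest is 10:15-13:00 at 165 minutes.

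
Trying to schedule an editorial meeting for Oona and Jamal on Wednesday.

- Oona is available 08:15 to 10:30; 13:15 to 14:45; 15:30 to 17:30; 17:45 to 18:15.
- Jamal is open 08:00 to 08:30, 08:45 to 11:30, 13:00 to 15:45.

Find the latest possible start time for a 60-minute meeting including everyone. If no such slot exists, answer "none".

Oona ∩ Jamal: 08:15-08:30, 08:45-10:30, 13:15-14:45, 15:30-15:45.
So the common availability across everyone is 08:15-08:30, 08:45-10:30, 13:15-14:45, 15:30-15:45.
The last common window of at least 60 minutes is 13:15-14:45; a 60-minute meeting can start as late as 13:45 and still end by 14:45.

13:45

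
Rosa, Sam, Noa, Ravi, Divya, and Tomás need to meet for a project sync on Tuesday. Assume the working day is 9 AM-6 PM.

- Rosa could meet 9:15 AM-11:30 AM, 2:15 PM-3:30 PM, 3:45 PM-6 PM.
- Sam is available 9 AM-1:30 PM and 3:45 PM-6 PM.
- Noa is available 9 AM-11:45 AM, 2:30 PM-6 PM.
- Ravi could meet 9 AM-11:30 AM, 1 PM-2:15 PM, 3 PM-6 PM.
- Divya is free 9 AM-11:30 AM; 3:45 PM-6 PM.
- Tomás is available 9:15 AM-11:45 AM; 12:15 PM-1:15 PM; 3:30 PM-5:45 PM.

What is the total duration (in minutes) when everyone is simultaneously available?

255

Rosa ∩ Sam: 09:15-11:30, 15:45-18:00.
Rosa ∩ Sam ∩ Noa: 09:15-11:30, 15:45-18:00.
Rosa ∩ Sam ∩ Noa ∩ Ravi: 09:15-11:30, 15:45-18:00.
Rosa ∩ Sam ∩ Noa ∩ Ravi ∩ Divya: 09:15-11:30, 15:45-18:00.
Rosa ∩ Sam ∩ Noa ∩ Ravi ∩ Divya ∩ Tomás: 09:15-11:30, 15:45-17:45.
Summing the common windows: 135 + 120 = 255 minutes.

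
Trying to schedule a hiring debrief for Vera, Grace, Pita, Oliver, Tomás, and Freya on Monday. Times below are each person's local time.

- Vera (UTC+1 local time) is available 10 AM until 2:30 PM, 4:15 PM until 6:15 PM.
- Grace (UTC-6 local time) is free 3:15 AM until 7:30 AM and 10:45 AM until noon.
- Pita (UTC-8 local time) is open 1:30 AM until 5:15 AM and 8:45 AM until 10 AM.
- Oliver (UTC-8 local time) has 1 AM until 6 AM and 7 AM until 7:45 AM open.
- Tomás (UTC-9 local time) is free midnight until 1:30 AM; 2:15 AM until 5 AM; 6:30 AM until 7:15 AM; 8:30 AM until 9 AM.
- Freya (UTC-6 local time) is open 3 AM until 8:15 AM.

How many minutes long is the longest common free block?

120

Vera in UTC: 09:00-13:30, 15:15-17:15 (subtract 1h to convert from UTC+1).
Grace in UTC: 09:15-13:30, 16:45-18:00 (add 6h to convert from UTC-6).
Pita in UTC: 09:30-13:15, 16:45-18:00 (add 8h to convert from UTC-8).
Oliver in UTC: 09:00-14:00, 15:00-15:45 (add 8h to convert from UTC-8).
Tomás in UTC: 09:00-10:30, 11:15-14:00, 15:30-16:15, 17:30-18:00 (add 9h to convert from UTC-9).
Freya in UTC: 09:00-14:15 (add 6h to convert from UTC-6).
Vera ∩ Grace: 09:15-13:30, 16:45-17:15.
Vera ∩ Grace ∩ Pita: 09:30-13:15, 16:45-17:15.
Vera ∩ Grace ∩ Pita ∩ Oliver: 09:30-13:15.
Vera ∩ Grace ∩ Pita ∩ Oliver ∩ Tomás: 09:30-10:30, 11:15-13:15.
Vera ∩ Grace ∩ Pita ∩ Oliver ∩ Tomás ∩ Freya: 09:30-10:30, 11:15-13:15.
The longest is 11:15-13:15 at 120 minutes.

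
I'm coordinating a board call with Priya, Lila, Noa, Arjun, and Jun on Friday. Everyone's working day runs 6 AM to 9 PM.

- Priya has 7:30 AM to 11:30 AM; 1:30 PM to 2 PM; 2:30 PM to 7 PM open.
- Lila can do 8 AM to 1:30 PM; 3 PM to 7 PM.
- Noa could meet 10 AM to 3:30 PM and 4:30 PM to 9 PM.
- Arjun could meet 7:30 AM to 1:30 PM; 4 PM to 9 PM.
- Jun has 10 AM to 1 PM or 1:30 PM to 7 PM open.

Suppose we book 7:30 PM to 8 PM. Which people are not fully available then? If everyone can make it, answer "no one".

Priya: not fully free for 19:30-20:00. Lila: not fully free for 19:30-20:00. Noa: free for 19:30-20:00. Arjun: free for 19:30-20:00. Jun: not fully free for 19:30-20:00.

Jun, Lila, Priya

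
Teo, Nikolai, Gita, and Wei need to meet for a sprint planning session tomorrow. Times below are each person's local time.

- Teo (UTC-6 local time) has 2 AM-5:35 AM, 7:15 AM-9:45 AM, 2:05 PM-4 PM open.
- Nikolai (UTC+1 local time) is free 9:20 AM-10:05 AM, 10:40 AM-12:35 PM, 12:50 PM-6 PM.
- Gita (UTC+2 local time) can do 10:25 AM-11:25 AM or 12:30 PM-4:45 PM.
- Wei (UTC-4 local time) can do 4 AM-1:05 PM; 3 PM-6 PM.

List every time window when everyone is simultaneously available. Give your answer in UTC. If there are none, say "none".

08:25-09:05, 10:30-11:35, 13:15-14:45

Teo in UTC: 08:00-11:35, 13:15-15:45, 20:05-22:00 (add 6h to convert from UTC-6).
Nikolai in UTC: 08:20-09:05, 09:40-11:35, 11:50-17:00 (subtract 1h to convert from UTC+1).
Gita in UTC: 08:25-09:25, 10:30-14:45 (subtract 2h to convert from UTC+2).
Wei in UTC: 08:00-17:05, 19:00-22:00 (add 4h to convert from UTC-4).
Teo ∩ Nikolai: 08:20-09:05, 09:40-11:35, 13:15-15:45.
Teo ∩ Nikolai ∩ Gita: 08:25-09:05, 10:30-11:35, 13:15-14:45.
Teo ∩ Nikolai ∩ Gita ∩ Wei: 08:25-09:05, 10:30-11:35, 13:15-14:45.
So the common availability across everyone is 08:25-09:05, 10:30-11:35, 13:15-14:45.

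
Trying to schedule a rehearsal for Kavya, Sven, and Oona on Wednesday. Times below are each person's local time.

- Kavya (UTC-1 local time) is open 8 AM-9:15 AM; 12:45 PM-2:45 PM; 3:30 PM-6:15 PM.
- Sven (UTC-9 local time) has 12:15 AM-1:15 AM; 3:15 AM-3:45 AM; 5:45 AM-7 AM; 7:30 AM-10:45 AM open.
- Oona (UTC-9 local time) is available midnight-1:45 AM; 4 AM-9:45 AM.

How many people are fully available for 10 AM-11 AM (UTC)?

Kavya in UTC: 09:00-10:15, 13:45-15:45, 16:30-19:15 (add 1h to convert from UTC-1).
Sven in UTC: 09:15-10:15, 12:15-12:45, 14:45-16:00, 16:30-19:45 (add 9h to convert from UTC-9).
Oona in UTC: 09:00-10:45, 13:00-18:45 (add 9h to convert from UTC-9).
nobody can make the full 10:00-11:00 slot — that's 0.

0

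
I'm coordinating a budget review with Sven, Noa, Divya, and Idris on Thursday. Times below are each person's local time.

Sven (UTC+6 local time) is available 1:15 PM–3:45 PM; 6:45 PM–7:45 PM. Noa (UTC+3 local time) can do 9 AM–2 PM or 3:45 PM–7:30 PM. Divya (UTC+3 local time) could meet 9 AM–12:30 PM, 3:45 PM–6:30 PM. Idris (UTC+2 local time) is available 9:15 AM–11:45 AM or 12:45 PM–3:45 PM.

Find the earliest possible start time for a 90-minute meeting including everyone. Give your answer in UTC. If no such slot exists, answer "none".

Sven in UTC: 07:15-09:45, 12:45-13:45 (subtract 6h to convert from UTC+6).
Noa in UTC: 06:00-11:00, 12:45-16:30 (subtract 3h to convert from UTC+3).
Divya in UTC: 06:00-09:30, 12:45-15:30 (subtract 3h to convert from UTC+3).
Idris in UTC: 07:15-09:45, 10:45-13:45 (subtract 2h to convert from UTC+2).
Sven ∩ Noa: 07:15-09:45, 12:45-13:45.
Sven ∩ Noa ∩ Divya: 07:15-09:30, 12:45-13:45.
Sven ∩ Noa ∩ Divya ∩ Idris: 07:15-09:30, 12:45-13:45.
So the common availability across everyone is 07:15-09:30, 12:45-13:45.
The first common window of at least 90 minutes is 07:15-09:30, so the earliest start is 07:15.

07:15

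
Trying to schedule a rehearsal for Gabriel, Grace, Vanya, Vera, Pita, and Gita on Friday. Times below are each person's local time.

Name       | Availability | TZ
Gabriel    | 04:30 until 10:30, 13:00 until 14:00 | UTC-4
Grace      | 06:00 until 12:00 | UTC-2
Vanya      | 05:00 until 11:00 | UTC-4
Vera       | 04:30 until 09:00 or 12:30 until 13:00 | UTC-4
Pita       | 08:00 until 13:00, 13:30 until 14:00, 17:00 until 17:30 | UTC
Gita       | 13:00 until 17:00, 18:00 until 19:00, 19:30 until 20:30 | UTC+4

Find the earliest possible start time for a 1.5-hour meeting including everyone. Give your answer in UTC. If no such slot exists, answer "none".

09:00

Gabriel in UTC: 08:30-14:30, 17:00-18:00 (add 4h to convert from UTC-4).
Grace in UTC: 08:00-14:00 (add 2h to convert from UTC-2).
Vanya in UTC: 09:00-15:00 (add 4h to convert from UTC-4).
Vera in UTC: 08:30-13:00, 16:30-17:00 (add 4h to convert from UTC-4).
Pita in UTC: 08:00-13:00, 13:30-14:00, 17:00-17:30.
Gita in UTC: 09:00-13:00, 14:00-15:00, 15:30-16:30 (subtract 4h to convert from UTC+4).
Gabriel ∩ Grace: 08:30-14:00.
Gabriel ∩ Grace ∩ Vanya: 09:00-14:00.
Gabriel ∩ Grace ∩ Vanya ∩ Vera: 09:00-13:00.
Gabriel ∩ Grace ∩ Vanya ∩ Vera ∩ Pita: 09:00-13:00.
Gabriel ∩ Grace ∩ Vanya ∩ Vera ∩ Pita ∩ Gita: 09:00-13:00.
So the common availability across everyone is 09:00-13:00.
The first common window of at least 90 minutes is 09:00-13:00, so the earliest start is 09:00.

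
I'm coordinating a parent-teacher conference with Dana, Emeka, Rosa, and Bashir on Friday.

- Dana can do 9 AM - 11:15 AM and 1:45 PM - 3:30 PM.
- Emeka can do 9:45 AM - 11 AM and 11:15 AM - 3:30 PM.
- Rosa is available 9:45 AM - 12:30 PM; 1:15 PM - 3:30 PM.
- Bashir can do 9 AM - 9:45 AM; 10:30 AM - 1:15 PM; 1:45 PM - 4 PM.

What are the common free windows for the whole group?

10:30-11:00, 13:45-15:30

Dana ∩ Emeka: 09:45-11:00, 13:45-15:30.
Dana ∩ Emeka ∩ Rosa: 09:45-11:00, 13:45-15:30.
Dana ∩ Emeka ∩ Rosa ∩ Bashir: 10:30-11:00, 13:45-15:30.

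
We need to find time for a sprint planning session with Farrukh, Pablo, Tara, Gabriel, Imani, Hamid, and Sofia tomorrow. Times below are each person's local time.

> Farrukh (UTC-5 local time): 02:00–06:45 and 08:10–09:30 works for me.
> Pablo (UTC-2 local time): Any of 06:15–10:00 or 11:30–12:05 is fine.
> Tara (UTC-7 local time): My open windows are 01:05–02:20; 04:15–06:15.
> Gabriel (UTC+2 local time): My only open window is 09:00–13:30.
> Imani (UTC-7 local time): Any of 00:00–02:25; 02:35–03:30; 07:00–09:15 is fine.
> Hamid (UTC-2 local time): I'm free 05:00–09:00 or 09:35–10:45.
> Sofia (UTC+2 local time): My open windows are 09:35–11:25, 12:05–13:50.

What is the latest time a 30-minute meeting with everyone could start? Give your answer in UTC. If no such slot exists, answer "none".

08:50

Farrukh in UTC: 07:00-11:45, 13:10-14:30 (add 5h to convert from UTC-5).
Pablo in UTC: 08:15-12:00, 13:30-14:05 (add 2h to convert from UTC-2).
Tara in UTC: 08:05-09:20, 11:15-13:15 (add 7h to convert from UTC-7).
Gabriel in UTC: 07:00-11:30 (subtract 2h to convert from UTC+2).
Imani in UTC: 07:00-09:25, 09:35-10:30, 14:00-16:15 (add 7h to convert from UTC-7).
Hamid in UTC: 07:00-11:00, 11:35-12:45 (add 2h to convert from UTC-2).
Sofia in UTC: 07:35-09:25, 10:05-11:50 (subtract 2h to convert from UTC+2).
Farrukh ∩ Pablo: 08:15-11:45, 13:30-14:05.
Farrukh ∩ Pablo ∩ Tara: 08:15-09:20, 11:15-11:45.
Farrukh ∩ Pablo ∩ Tara ∩ Gabriel: 08:15-09:20, 11:15-11:30.
Farrukh ∩ Pablo ∩ Tara ∩ Gabriel ∩ Imani: 08:15-09:20.
Farrukh ∩ Pablo ∩ Tara ∩ Gabriel ∩ Imani ∩ Hamid: 08:15-09:20.
Farrukh ∩ Pablo ∩ Tara ∩ Gabriel ∩ Imani ∩ Hamid ∩ Sofia: 08:15-09:20.
Those are the intersection windows.
The last common window of at least 30 minutes is 08:15-09:20; a 30-minute meeting can start as late as 08:50 and still end by 09:20.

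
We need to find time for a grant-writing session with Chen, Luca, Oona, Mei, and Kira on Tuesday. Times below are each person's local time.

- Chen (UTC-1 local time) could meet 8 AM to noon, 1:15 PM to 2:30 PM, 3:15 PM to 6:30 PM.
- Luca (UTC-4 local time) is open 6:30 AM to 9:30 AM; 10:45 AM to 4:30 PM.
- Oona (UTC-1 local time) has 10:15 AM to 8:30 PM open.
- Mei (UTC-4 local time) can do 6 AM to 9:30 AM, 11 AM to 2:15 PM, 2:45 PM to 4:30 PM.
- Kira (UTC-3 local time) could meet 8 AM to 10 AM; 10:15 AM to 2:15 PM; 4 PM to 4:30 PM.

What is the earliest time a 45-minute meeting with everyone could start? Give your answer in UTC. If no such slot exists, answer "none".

Chen in UTC: 09:00-13:00, 14:15-15:30, 16:15-19:30 (add 1h to convert from UTC-1).
Luca in UTC: 10:30-13:30, 14:45-20:30 (add 4h to convert from UTC-4).
Oona in UTC: 11:15-21:30 (add 1h to convert from UTC-1).
Mei in UTC: 10:00-13:30, 15:00-18:15, 18:45-20:30 (add 4h to convert from UTC-4).
Kira in UTC: 11:00-13:00, 13:15-17:15, 19:00-19:30 (add 3h to convert from UTC-3).
Chen ∩ Luca: 10:30-13:00, 14:45-15:30, 16:15-19:30.
Chen ∩ Luca ∩ Oona: 11:15-13:00, 14:45-15:30, 16:15-19:30.
Chen ∩ Luca ∩ Oona ∩ Mei: 11:15-13:00, 15:00-15:30, 16:15-18:15, 18:45-19:30.
Chen ∩ Luca ∩ Oona ∩ Mei ∩ Kira: 11:15-13:00, 15:00-15:30, 16:15-17:15, 19:00-19:30.
The first common window of at least 45 minutes is 11:15-13:00, so the earliest start is 11:15.

11:15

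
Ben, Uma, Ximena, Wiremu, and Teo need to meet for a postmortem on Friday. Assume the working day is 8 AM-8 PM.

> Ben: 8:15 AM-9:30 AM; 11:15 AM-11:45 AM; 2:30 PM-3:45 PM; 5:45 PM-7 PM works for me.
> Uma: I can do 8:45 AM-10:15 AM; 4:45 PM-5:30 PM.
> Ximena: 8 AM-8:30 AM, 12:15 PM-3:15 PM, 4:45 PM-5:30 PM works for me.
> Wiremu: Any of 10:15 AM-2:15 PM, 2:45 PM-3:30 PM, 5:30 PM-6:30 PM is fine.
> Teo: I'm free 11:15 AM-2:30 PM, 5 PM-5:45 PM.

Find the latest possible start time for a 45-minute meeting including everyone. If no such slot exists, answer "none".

none

Ben ∩ Uma: 08:45-09:30.
Ben ∩ Uma ∩ Ximena: ∅.
Ben ∩ Uma ∩ Ximena ∩ Wiremu: ∅.
Ben ∩ Uma ∩ Ximena ∩ Wiremu ∩ Teo: ∅.
There is no time when everyone is free.
No common window is at least 45 minutes long.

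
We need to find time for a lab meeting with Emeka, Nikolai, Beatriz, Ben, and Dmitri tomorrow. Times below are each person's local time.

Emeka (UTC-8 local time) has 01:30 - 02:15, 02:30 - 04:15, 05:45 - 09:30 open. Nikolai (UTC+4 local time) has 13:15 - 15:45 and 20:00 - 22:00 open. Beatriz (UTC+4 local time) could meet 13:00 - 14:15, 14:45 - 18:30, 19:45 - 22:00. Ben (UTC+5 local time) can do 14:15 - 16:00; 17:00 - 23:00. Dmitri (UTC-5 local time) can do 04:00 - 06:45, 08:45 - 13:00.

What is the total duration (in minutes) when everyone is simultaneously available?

150

Emeka in UTC: 09:30-10:15, 10:30-12:15, 13:45-17:30 (add 8h to convert from UTC-8).
Nikolai in UTC: 09:15-11:45, 16:00-18:00 (subtract 4h to convert from UTC+4).
Beatriz in UTC: 09:00-10:15, 10:45-14:30, 15:45-18:00 (subtract 4h to convert from UTC+4).
Ben in UTC: 09:15-11:00, 12:00-18:00 (subtract 5h to convert from UTC+5).
Dmitri in UTC: 09:00-11:45, 13:45-18:00 (add 5h to convert from UTC-5).
Emeka ∩ Nikolai: 09:30-10:15, 10:30-11:45, 16:00-17:30.
Emeka ∩ Nikolai ∩ Beatriz: 09:30-10:15, 10:45-11:45, 16:00-17:30.
Emeka ∩ Nikolai ∩ Beatriz ∩ Ben: 09:30-10:15, 10:45-11:00, 16:00-17:30.
Emeka ∩ Nikolai ∩ Beatriz ∩ Ben ∩ Dmitri: 09:30-10:15, 10:45-11:00, 16:00-17:30.
Summing the common windows: 45 + 15 + 90 = 150 minutes.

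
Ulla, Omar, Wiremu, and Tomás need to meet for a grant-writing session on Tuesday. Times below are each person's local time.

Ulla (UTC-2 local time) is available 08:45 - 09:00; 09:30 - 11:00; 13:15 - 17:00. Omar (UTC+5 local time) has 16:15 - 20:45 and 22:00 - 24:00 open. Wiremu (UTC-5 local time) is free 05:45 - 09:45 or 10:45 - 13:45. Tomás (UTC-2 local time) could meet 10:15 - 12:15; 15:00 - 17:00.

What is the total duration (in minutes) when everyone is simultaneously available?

Ulla in UTC: 10:45-11:00, 11:30-13:00, 15:15-19:00 (add 2h to convert from UTC-2).
Omar in UTC: 11:15-15:45, 17:00-19:00 (subtract 5h to convert from UTC+5).
Wiremu in UTC: 10:45-14:45, 15:45-18:45 (add 5h to convert from UTC-5).
Tomás in UTC: 12:15-14:15, 17:00-19:00 (add 2h to convert from UTC-2).
Ulla ∩ Omar: 11:30-13:00, 15:15-15:45, 17:00-19:00.
Ulla ∩ Omar ∩ Wiremu: 11:30-13:00, 17:00-18:45.
Ulla ∩ Omar ∩ Wiremu ∩ Tomás: 12:15-13:00, 17:00-18:45.
Summing the common windows: 45 + 105 = 150 minutes.

150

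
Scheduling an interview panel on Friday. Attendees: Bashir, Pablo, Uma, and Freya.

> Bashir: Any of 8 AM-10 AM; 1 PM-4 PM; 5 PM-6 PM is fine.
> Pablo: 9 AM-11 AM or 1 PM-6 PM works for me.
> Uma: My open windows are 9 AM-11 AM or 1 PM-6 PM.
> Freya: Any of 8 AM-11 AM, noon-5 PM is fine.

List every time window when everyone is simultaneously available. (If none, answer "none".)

Bashir ∩ Pablo: 09:00-10:00, 13:00-16:00, 17:00-18:00.
Bashir ∩ Pablo ∩ Uma: 09:00-10:00, 13:00-16:00, 17:00-18:00.
Bashir ∩ Pablo ∩ Uma ∩ Freya: 09:00-10:00, 13:00-16:00.
So the common availability across everyone is 09:00-10:00, 13:00-16:00.

09:00-10:00, 13:00-16:00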